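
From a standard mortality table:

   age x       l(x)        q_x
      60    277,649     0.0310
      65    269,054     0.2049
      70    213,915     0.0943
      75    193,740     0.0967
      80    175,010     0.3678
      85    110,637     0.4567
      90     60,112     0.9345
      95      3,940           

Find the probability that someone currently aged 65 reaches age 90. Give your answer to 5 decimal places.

The conditional survival probability is l(90)/l(65) = 60,112/269,054 = 0.223420.

0.22342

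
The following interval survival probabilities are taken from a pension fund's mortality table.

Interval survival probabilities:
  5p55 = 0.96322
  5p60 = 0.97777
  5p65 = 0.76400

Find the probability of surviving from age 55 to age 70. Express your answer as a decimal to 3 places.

0.720

Chaining the interval survival probabilities: 0.96322 × 0.97777 × 0.76400.
= 0.719541.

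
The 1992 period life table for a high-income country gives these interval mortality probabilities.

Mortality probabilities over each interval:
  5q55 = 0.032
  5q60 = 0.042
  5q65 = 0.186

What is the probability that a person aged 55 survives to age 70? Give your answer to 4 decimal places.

0.7549

Survival from 55 to 70 is the product of surviving each interval: (1 − 0.032) × (1 − 0.042) × (1 − 0.186).
= 0.968 × 0.958 × 0.814 = 0.754858.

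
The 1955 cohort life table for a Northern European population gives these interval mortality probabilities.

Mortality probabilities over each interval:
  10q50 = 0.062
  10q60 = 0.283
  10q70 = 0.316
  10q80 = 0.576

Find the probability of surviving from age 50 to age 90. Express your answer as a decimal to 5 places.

Survival from 50 to 90 is the product of surviving each interval: (1 − 0.062) × (1 − 0.283) × (1 − 0.316) × (1 − 0.576).
= 0.938 × 0.717 × 0.684 × 0.424 = 0.195049.

0.19505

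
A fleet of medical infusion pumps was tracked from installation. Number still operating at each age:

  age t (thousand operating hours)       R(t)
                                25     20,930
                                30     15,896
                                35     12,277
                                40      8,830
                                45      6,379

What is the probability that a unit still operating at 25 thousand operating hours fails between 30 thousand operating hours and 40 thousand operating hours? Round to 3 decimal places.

0.338

This is the probability of reaching 30 but not 40, conditional on being operational at 25: (R(30) − R(40)) / R(25).
= (15,896 − 8,830) / 20,930 = 7,066 / 20,930 = 0.337602.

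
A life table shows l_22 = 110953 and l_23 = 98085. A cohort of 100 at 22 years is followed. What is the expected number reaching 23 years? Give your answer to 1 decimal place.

88.4

The relevant probability is 98085/110953 = 0.884023.
Expected number = 100 × 0.884023 = 88.4.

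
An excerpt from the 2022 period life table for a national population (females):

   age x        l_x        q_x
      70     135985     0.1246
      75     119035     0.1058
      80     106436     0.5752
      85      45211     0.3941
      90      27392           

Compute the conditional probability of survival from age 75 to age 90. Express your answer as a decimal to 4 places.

We want 15p75 = l_90/l_75.
The conditional survival probability is l_90/l_75 = 27392/119035 = 0.230117.

0.2301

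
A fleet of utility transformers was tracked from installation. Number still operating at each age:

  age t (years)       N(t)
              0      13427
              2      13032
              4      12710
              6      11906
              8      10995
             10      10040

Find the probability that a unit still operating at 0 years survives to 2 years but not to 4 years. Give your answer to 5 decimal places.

This is the probability of reaching 2 but not 4, conditional on being operational at 0: (N(2) − N(4)) / N(0).
= (13032 − 12710) / 13427 = 322 / 13427 = 0.023982.

0.02398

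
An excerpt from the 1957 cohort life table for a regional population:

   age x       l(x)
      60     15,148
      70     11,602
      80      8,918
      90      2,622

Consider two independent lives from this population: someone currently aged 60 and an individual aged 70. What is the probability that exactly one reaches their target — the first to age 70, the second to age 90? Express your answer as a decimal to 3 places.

p₁ = l(70)/l(60) = 11,602/15,148 = 0.765910; p₂ = l(90)/l(70) = 2,622/11,602 = 0.225996.
P(exactly one) = p₁(1−p₂) + (1−p₁)p₂ = 0.592817 + 0.052903 = 0.645721.

0.646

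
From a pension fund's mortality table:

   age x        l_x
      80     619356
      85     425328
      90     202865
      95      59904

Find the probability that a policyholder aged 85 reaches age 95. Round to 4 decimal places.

We want 10p85 = l_95/l_85.
The conditional survival probability is l_95/l_85 = 59904/425328 = 0.140842.

0.1408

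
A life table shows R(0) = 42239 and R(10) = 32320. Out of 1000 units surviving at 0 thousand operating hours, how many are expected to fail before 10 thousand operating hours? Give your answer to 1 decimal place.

234.8

The relevant probability is 1 − 32320/42239 = 0.234830.
Expected number = 1000 × 0.234830 = 234.8.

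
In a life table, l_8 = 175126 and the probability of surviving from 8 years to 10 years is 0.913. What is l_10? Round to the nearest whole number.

159890

l_10 = l_8 × p = 175126 × 0.913 = 159890.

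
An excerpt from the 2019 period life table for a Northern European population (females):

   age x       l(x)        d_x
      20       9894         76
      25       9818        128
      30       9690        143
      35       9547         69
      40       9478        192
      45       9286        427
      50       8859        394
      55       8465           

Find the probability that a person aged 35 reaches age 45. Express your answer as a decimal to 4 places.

0.9727

The conditional survival probability is l(45)/l(35) = 9286/9547 = 0.972662.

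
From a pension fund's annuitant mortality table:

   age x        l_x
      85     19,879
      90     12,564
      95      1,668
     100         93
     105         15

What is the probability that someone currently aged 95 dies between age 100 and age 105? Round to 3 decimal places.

This is the probability of reaching 100 but not 105, conditional on being alive at 95: (l_100 − l_105) / l_95.
= (93 − 15) / 1,668 = 78 / 1,668 = 0.046763.

0.047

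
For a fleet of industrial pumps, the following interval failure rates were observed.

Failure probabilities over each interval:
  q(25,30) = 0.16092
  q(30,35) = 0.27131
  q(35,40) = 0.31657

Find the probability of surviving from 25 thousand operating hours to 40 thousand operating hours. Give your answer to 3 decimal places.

P(survive 25→40) = (1 − 0.16092) × (1 − 0.27131) × (1 − 0.31657).
= 0.83908 × 0.72869 × 0.68343 = 0.417869.

0.418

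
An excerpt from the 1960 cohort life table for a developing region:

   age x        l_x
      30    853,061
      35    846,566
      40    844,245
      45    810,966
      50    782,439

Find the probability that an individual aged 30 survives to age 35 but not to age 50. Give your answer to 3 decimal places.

We want 5|15q30 = (l_35 − l_50)/l_30.
This is the probability of reaching 35 but not 50, conditional on being alive at 30: (l_35 − l_50) / l_30.
= (846,566 − 782,439) / 853,061 = 64,127 / 853,061 = 0.075173.

0.075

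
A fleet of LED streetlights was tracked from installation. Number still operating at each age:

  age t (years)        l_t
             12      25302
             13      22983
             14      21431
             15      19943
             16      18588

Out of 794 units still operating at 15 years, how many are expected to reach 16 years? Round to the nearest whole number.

The relevant probability is 18588/19943 = 0.932056.
Expected number = 794 × 0.932056 = 740.

740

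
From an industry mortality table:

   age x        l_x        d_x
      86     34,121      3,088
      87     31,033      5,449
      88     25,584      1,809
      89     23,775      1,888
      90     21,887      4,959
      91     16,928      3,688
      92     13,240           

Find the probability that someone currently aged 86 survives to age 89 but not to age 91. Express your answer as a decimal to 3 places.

0.201

We want 3|2q86 = (l_89 − l_91)/l_86.
This is the probability of reaching 89 but not 91, conditional on being alive at 86: (l_89 − l_91) / l_86.
= (23,775 − 16,928) / 34,121 = 6,847 / 34,121 = 0.200668.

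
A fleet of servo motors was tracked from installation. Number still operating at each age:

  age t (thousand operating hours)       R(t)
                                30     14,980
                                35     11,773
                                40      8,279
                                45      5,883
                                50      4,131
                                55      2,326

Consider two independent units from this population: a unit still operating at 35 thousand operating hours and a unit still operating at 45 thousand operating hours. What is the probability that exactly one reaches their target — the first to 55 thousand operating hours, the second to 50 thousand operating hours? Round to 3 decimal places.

0.622

p₁ = R(55)/R(35) = 2,326/11,773 = 0.197571; p₂ = R(50)/R(45) = 4,131/5,883 = 0.702193.
P(exactly one) = p₁(1−p₂) + (1−p₁)p₂ = 0.058838 + 0.563460 = 0.622298.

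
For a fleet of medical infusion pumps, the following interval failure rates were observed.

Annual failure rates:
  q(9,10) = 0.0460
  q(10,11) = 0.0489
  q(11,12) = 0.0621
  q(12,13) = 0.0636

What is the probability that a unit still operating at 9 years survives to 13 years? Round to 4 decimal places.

P(survive 9→13) = (1 − 0.0460) × (1 − 0.0489) × (1 − 0.0621) × (1 − 0.0636).
= 0.9540 × 0.9511 × 0.9379 × 0.9364 = 0.796879.

0.7969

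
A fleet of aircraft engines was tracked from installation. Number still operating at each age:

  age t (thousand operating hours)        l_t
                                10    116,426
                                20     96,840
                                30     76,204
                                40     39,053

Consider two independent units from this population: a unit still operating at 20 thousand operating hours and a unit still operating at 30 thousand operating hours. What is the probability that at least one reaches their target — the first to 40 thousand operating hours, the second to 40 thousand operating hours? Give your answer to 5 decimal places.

0.70908

p₁ = l_40/l_20 = 39,053/96,840 = 0.403273; p₂ = l_40/l_30 = 39,053/76,204 = 0.512480.
P(at least one) = 1 − (1−p₁)(1−p₂) = 1 − 0.596727 × 0.487520 = 0.709084.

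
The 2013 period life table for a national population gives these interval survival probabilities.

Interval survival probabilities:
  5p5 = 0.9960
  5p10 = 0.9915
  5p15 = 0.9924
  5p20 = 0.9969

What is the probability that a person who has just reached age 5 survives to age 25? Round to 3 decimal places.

Chaining the interval survival probabilities: 0.9960 × 0.9915 × 0.9924 × 0.9969.
= 0.976991.

0.977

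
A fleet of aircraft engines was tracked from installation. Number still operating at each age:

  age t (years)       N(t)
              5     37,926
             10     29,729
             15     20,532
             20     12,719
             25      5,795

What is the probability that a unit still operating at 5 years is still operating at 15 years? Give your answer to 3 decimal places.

0.541

The conditional survival probability is N(15)/N(5) = 20,532/37,926 = 0.541370.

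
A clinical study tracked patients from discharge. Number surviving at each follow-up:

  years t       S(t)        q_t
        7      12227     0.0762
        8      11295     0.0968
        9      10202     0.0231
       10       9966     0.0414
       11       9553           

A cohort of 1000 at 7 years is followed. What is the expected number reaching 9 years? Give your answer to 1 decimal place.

834.4

The relevant probability is 10202/12227 = 0.834383.
Expected number = 1000 × 0.834383 = 834.4.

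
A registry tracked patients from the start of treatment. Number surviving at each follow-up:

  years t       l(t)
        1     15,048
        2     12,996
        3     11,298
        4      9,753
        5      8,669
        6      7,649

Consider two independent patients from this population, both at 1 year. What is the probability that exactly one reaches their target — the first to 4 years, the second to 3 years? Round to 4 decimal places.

p₁ = l(4)/l(1) = 9,753/15,048 = 0.648126; p₂ = l(3)/l(1) = 11,298/15,048 = 0.750797.
P(exactly one) = p₁(1−p₂) + (1−p₁)p₂ = 0.161515 + 0.264186 = 0.425701.

0.4257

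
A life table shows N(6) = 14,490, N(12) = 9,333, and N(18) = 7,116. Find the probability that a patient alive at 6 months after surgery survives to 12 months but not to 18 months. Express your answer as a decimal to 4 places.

This is the probability of reaching 12 but not 18, conditional on being alive at 6: (N(12) − N(18)) / N(6).
= (9,333 − 7,116) / 14,490 = 2,217 / 14,490 = 0.153002.

0.1530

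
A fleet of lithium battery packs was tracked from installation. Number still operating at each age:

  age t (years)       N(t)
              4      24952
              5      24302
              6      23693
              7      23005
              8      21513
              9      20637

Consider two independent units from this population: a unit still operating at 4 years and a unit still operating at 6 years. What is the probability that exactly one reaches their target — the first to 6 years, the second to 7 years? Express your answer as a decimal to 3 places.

0.077

p₁ = N(6)/N(4) = 23693/24952 = 0.949543; p₂ = N(7)/N(6) = 23005/23693 = 0.970962.
P(exactly one) = p₁(1−p₂) + (1−p₁)p₂ = 0.027573 + 0.048992 = 0.076565.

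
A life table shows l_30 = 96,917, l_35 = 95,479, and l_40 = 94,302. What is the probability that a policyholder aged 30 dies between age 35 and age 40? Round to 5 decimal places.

0.01214

We want 5|5q30 = (l_35 − l_40)/l_30.
This is the probability of reaching 35 but not 40, conditional on being alive at 30: (l_35 − l_40) / l_30.
= (95,479 − 94,302) / 96,917 = 1,177 / 96,917 = 0.012144.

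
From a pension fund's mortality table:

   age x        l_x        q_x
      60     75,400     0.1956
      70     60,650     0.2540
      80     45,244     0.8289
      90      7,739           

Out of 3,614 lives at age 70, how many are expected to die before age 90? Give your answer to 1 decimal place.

The relevant probability is 1 − 7,739/60,650 = 0.872399.
Expected number = 3,614 × 0.872399 = 3152.9.

3152.9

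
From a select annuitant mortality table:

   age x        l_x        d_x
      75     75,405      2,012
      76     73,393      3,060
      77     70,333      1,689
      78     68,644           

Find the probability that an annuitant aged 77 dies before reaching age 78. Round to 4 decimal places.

P(die before 78 | alive at 77) = 1 − l_78/l_77 = 1 − 68,644/70,333 = (1,689)/70,333 = 0.024014.

0.0240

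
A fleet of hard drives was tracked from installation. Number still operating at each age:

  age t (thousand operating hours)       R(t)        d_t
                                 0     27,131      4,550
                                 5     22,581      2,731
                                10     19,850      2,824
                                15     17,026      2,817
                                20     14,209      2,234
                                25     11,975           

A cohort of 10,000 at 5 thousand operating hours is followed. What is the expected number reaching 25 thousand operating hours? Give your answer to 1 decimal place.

The relevant probability is 11,975/22,581 = 0.530313.
Expected number = 10,000 × 0.530313 = 5303.1.

5303.1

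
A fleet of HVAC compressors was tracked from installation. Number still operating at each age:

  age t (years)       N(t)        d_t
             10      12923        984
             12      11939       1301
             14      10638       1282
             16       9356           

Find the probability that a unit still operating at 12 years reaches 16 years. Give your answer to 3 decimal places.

The conditional survival probability is N(16)/N(12) = 9356/11939 = 0.783650.

0.784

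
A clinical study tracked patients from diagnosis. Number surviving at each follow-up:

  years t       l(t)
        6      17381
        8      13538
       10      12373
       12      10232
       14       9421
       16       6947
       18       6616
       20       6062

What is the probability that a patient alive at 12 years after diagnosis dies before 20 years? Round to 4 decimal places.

0.4075

P(die before 20 | alive at 12) = 1 − l(20)/l(12) = 1 − 6062/10232 = (4170)/10232 = 0.407545.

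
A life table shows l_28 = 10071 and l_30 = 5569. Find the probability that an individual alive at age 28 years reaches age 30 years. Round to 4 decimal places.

The conditional survival probability is l_30/l_28 = 5569/10071 = 0.552974.

0.5530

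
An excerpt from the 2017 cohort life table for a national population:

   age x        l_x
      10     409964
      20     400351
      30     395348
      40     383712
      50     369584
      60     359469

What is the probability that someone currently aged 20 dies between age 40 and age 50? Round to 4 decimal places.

0.0353

We want 20|10q20 = (l_40 − l_50)/l_20.
This is the probability of reaching 40 but not 50, conditional on being alive at 20: (l_40 − l_50) / l_20.
= (383712 − 369584) / 400351 = 14128 / 400351 = 0.035289.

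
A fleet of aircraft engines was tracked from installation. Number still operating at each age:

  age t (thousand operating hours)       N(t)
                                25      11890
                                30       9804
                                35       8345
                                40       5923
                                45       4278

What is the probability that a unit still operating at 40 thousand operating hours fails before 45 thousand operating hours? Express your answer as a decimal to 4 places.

0.2777

P(fail before 45 | operational at 40) = 1 − N(45)/N(40) = 1 − 4278/5923 = (1645)/5923 = 0.277731.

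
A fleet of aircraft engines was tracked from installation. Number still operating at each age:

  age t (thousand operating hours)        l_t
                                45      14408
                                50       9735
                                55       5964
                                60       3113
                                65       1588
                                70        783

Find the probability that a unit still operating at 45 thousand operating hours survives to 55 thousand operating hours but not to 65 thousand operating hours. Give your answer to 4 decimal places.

This is the probability of reaching 55 but not 65, conditional on being operational at 45: (l_55 − l_65) / l_45.
= (5964 − 1588) / 14408 = 4376 / 14408 = 0.303720.

0.3037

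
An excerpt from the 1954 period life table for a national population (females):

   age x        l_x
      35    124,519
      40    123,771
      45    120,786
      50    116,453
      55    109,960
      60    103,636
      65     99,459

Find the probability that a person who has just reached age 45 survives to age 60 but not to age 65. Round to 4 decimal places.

We want 15|5q45 = (l_60 − l_65)/l_45.
This is the probability of reaching 60 but not 65, conditional on being alive at 45: (l_60 − l_65) / l_45.
= (103,636 − 99,459) / 120,786 = 4,177 / 120,786 = 0.034582.

0.0346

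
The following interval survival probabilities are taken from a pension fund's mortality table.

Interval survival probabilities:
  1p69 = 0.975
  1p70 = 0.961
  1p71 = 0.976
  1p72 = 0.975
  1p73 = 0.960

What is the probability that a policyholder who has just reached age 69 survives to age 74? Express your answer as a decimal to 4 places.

0.8560

Chaining the interval survival probabilities: 0.975 × 0.961 × 0.976 × 0.975 × 0.960.
= 0.855960.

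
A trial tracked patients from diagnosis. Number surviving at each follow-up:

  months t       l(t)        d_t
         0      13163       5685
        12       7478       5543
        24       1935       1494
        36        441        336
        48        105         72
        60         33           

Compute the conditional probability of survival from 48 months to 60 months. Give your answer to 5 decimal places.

0.31429

The conditional survival probability is l(60)/l(48) = 33/105 = 0.314286.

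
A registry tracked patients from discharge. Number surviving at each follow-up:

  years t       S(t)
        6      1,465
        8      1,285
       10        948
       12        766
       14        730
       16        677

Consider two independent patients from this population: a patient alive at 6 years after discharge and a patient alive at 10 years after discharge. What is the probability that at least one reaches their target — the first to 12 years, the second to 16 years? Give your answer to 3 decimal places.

0.864

p₁ = S(12)/S(6) = 766/1,465 = 0.522867; p₂ = S(16)/S(10) = 677/948 = 0.714135.
P(at least one) = 1 − (1−p₁)(1−p₂) = 1 − 0.477133 × 0.285865 = 0.863604.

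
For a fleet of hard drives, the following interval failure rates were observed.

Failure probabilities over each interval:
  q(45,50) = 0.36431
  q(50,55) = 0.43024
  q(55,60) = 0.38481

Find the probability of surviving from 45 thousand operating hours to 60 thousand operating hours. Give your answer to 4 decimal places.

0.2228

The overall survival probability is (1 − 0.36431) × (1 − 0.43024) × (1 − 0.38481).
= 0.63569 × 0.56976 × 0.61519 = 0.222816.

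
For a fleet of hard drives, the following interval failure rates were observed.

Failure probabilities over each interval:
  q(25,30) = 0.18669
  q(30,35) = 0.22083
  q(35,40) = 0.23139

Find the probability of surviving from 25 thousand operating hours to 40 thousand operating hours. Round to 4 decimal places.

The overall survival probability is (1 − 0.18669) × (1 − 0.22083) × (1 − 0.23139).
= 0.81331 × 0.77917 × 0.76861 = 0.487073.

0.4871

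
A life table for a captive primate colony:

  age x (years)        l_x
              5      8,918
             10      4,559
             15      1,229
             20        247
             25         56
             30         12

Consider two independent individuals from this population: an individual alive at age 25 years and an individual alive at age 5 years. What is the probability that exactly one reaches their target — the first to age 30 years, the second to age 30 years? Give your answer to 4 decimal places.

p₁ = l_30/l_25 = 12/56 = 0.214286; p₂ = l_30/l_5 = 12/8,918 = 0.001346.
P(exactly one) = p₁(1−p₂) + (1−p₁)p₂ = 0.213998 + 0.001058 = 0.215055.

0.2151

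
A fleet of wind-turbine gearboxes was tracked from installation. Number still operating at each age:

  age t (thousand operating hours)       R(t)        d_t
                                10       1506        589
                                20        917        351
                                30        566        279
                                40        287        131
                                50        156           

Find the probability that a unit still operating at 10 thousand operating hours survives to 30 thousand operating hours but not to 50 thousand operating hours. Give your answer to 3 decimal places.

This is the probability of reaching 30 but not 50, conditional on being operational at 10: (R(30) − R(50)) / R(10).
= (566 − 156) / 1506 = 410 / 1506 = 0.272244.

0.272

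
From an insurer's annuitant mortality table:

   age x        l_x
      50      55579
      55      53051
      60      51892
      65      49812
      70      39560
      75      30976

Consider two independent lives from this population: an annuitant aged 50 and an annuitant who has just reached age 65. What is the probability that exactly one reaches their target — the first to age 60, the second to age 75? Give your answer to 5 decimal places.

0.39431

p₁ = l_60/l_50 = 51892/55579 = 0.933662; p₂ = l_75/l_65 = 30976/49812 = 0.621858.
P(exactly one) = p₁(1−p₂) + (1−p₁)p₂ = 0.353057 + 0.041253 = 0.394310.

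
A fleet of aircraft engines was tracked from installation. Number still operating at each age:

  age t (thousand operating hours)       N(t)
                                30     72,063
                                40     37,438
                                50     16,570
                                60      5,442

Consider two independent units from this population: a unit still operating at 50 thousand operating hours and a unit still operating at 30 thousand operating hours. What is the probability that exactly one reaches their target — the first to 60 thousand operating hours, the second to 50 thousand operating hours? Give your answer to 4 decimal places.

0.4073

p₁ = N(60)/N(50) = 5,442/16,570 = 0.328425; p₂ = N(50)/N(30) = 16,570/72,063 = 0.229938.
P(exactly one) = p₁(1−p₂) + (1−p₁)p₂ = 0.252908 + 0.154421 = 0.407328.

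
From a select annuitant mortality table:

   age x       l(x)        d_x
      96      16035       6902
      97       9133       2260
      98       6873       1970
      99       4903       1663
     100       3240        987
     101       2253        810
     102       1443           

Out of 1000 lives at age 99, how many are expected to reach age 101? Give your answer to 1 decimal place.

The relevant probability is 2253/4903 = 0.459515.
Expected number = 1000 × 0.459515 = 459.5.

459.5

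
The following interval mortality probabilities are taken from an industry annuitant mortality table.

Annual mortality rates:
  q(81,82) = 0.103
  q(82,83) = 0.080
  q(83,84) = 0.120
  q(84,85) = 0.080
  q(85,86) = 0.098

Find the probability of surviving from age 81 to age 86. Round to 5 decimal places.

Chaining the interval survival probabilities: (1 − 0.103) × (1 − 0.080) × (1 − 0.120) × (1 − 0.080) × (1 − 0.098).
= 0.897 × 0.920 × 0.880 × 0.920 × 0.902 = 0.602639.

0.60264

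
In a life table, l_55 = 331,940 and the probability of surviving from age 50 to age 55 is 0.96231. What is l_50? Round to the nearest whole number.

l_50 = l_55 / p = 331,940 / 0.96231 = 344941.

344941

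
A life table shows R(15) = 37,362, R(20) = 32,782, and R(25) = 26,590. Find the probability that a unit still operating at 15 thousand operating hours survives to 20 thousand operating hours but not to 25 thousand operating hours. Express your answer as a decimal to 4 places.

This is the probability of reaching 20 but not 25, conditional on being operational at 15: (R(20) − R(25)) / R(15).
= (32,782 − 26,590) / 37,362 = 6,192 / 37,362 = 0.165730.

0.1657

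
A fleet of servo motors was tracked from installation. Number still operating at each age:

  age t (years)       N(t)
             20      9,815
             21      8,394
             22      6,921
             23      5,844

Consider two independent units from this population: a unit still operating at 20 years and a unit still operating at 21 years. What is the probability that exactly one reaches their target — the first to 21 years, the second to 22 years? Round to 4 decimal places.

0.2694

p₁ = N(21)/N(20) = 8,394/9,815 = 0.855222; p₂ = N(22)/N(21) = 6,921/8,394 = 0.824518.
P(exactly one) = p₁(1−p₂) + (1−p₁)p₂ = 0.150076 + 0.119372 = 0.269448.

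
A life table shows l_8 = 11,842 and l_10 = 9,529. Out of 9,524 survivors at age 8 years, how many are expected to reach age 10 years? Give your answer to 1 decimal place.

7663.8

The relevant probability is 9,529/11,842 = 0.804678.
Expected number = 9,524 × 0.804678 = 7663.8.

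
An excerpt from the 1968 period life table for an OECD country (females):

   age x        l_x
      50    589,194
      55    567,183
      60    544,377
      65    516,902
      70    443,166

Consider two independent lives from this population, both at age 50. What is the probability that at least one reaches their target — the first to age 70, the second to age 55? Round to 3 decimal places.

p₁ = l_70/l_50 = 443,166/589,194 = 0.752156; p₂ = l_55/l_50 = 567,183/589,194 = 0.962642.
P(at least one) = 1 − (1−p₁)(1−p₂) = 1 − 0.247844 × 0.037358 = 0.990741.

0.991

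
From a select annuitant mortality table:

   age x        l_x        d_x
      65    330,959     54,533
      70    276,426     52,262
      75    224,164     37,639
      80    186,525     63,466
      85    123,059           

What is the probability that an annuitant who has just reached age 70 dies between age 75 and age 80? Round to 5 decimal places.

We want 5|5q70 = (l_75 − l_80)/l_70.
This is the probability of reaching 75 but not 80, conditional on being alive at 70: (l_75 − l_80) / l_70.
= (224,164 − 186,525) / 276,426 = 37,639 / 276,426 = 0.136163.

0.13616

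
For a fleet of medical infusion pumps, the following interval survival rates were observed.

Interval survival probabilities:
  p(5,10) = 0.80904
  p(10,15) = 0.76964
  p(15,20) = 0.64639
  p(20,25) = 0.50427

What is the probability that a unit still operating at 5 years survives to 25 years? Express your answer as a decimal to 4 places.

The overall survival probability is 0.80904 × 0.76964 × 0.64639 × 0.50427.
= 0.202962.

0.2030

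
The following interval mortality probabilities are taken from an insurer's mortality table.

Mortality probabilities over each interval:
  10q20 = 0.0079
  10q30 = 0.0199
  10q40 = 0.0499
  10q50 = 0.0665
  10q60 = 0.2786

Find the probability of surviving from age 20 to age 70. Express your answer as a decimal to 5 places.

0.62214

Survival from 20 to 70 is the product of surviving each interval: (1 − 0.0079) × (1 − 0.0199) × (1 − 0.0499) × (1 − 0.0665) × (1 − 0.2786).
= 0.9921 × 0.9801 × 0.9501 × 0.9335 × 0.7214 = 0.622136.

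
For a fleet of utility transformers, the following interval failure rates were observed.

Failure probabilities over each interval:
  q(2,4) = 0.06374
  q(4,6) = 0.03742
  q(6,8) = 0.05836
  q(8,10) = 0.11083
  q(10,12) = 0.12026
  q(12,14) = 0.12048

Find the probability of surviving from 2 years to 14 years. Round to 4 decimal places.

The overall survival probability is (1 − 0.06374) × (1 − 0.03742) × (1 − 0.05836) × (1 − 0.11083) × (1 − 0.12026) × (1 − 0.12048).
= 0.93626 × 0.96258 × 0.94164 × 0.88917 × 0.87974 × 0.87952 = 0.583852.

0.5839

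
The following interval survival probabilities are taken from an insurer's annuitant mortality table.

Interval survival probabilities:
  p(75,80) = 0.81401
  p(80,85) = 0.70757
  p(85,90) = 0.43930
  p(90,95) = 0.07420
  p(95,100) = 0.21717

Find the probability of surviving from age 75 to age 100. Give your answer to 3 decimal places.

Survival from 75 to 100 is the product of surviving each interval: 0.81401 × 0.70757 × 0.43930 × 0.07420 × 0.21717.
= 0.004077.

0.004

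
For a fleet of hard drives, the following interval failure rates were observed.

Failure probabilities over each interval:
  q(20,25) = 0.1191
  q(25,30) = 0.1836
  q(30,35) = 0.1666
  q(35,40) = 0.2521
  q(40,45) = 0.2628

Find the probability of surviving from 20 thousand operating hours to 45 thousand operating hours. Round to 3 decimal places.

Survival from 20 to 45 is the product of surviving each interval: (1 − 0.1191) × (1 − 0.1836) × (1 − 0.1666) × (1 − 0.2521) × (1 − 0.2628).
= 0.8809 × 0.8164 × 0.8334 × 0.7479 × 0.7372 = 0.330455.

0.330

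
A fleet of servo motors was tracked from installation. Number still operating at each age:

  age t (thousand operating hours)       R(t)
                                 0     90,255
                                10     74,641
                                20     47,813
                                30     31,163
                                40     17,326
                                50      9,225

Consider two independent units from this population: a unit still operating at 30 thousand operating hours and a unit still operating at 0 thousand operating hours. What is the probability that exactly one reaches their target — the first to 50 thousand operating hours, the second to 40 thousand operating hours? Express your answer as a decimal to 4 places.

p₁ = R(50)/R(30) = 9,225/31,163 = 0.296024; p₂ = R(40)/R(0) = 17,326/90,255 = 0.191967.
P(exactly one) = p₁(1−p₂) + (1−p₁)p₂ = 0.239197 + 0.135140 = 0.374337.

0.3743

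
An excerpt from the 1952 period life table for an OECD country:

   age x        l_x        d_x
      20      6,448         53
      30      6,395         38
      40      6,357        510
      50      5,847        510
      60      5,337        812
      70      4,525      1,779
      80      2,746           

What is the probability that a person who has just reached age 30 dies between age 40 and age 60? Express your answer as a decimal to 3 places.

0.159

This is the probability of reaching 40 but not 60, conditional on being alive at 30: (l_40 − l_60) / l_30.
= (6,357 − 5,337) / 6,395 = 1,020 / 6,395 = 0.159500.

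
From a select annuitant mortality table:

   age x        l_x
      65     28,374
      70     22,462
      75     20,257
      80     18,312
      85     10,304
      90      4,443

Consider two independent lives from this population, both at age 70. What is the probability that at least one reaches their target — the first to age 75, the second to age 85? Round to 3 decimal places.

0.947

p₁ = l_75/l_70 = 20,257/22,462 = 0.901834; p₂ = l_85/l_70 = 10,304/22,462 = 0.458730.
P(at least one) = 1 − (1−p₁)(1−p₂) = 1 − 0.098166 × 0.541270 = 0.946866.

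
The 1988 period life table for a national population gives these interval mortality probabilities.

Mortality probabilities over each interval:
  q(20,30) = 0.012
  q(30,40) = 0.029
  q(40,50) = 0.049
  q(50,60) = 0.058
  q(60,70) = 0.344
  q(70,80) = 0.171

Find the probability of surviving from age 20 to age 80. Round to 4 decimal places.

0.4674

P(survive 20→80) = (1 − 0.012) × (1 − 0.029) × (1 − 0.049) × (1 − 0.058) × (1 − 0.344) × (1 − 0.171).
= 0.988 × 0.971 × 0.951 × 0.942 × 0.656 × 0.829 = 0.467376.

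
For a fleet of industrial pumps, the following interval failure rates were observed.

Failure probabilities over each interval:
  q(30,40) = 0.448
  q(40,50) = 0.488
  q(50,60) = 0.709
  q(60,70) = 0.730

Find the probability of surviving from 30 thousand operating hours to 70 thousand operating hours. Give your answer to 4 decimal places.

Survival from 30 to 70 is the product of surviving each interval: (1 − 0.448) × (1 − 0.488) × (1 − 0.709) × (1 − 0.730).
= 0.552 × 0.512 × 0.291 × 0.270 = 0.022206.

0.0222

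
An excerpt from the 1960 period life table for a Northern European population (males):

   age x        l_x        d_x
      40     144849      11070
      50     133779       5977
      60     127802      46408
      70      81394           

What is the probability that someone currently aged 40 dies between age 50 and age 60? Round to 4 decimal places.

This is the probability of reaching 50 but not 60, conditional on being alive at 40: (l_50 − l_60) / l_40.
= (133779 − 127802) / 144849 = 5977 / 144849 = 0.041264.

0.0413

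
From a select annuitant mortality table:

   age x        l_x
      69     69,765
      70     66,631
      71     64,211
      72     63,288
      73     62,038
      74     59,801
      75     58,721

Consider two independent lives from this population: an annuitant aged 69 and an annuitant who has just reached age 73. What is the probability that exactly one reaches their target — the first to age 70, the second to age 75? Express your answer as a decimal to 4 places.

0.0936

p₁ = l_70/l_69 = 66,631/69,765 = 0.955078; p₂ = l_75/l_73 = 58,721/62,038 = 0.946533.
P(exactly one) = p₁(1−p₂) + (1−p₁)p₂ = 0.051065 + 0.042520 = 0.093585.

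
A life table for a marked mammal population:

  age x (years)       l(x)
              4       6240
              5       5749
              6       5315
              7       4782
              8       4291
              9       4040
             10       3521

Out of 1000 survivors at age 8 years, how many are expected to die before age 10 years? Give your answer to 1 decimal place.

179.4

The relevant probability is 1 − 3521/4291 = 0.179445.
Expected number = 1000 × 0.179445 = 179.4.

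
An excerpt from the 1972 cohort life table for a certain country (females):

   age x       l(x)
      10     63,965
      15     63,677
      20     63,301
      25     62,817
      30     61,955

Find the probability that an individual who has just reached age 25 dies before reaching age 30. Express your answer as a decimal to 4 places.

P(die before 30 | alive at 25) = 1 − l(30)/l(25) = 1 − 61,955/62,817 = (862)/62,817 = 0.013722.

0.0137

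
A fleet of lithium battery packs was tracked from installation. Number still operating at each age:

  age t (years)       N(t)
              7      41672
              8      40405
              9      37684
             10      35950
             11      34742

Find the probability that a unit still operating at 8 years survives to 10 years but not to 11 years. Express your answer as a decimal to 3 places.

This is the probability of reaching 10 but not 11, conditional on being operational at 8: (N(10) − N(11)) / N(8).
= (35950 − 34742) / 40405 = 1208 / 40405 = 0.029897.

0.030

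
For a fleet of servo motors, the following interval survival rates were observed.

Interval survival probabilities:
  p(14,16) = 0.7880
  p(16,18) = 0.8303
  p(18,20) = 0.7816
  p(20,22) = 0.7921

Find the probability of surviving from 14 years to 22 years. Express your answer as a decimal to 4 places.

0.4051

Survival from 14 to 22 is the product of surviving each interval: 0.7880 × 0.8303 × 0.7816 × 0.7921.
= 0.405066.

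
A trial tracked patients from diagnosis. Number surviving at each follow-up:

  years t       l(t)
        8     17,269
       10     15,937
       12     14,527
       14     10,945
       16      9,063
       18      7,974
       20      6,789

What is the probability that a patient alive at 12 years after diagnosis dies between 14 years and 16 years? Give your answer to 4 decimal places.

This is the probability of reaching 14 but not 16, conditional on being alive at 12: (l(14) − l(16)) / l(12).
= (10,945 − 9,063) / 14,527 = 1,882 / 14,527 = 0.129552.

0.1296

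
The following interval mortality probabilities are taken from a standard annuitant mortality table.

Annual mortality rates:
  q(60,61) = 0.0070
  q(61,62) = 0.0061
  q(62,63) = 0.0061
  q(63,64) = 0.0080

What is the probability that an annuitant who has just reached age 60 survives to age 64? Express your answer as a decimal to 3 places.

0.973

Survival from 60 to 64 is the product of surviving each interval: (1 − 0.0070) × (1 − 0.0061) × (1 − 0.0061) × (1 − 0.0080).
= 0.9930 × 0.9939 × 0.9939 × 0.9920 = 0.973075.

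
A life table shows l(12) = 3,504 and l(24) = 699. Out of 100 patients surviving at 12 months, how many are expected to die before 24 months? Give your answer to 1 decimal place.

80.1

The relevant probability is 1 − 699/3,504 = 0.800514.
Expected number = 100 × 0.800514 = 80.1.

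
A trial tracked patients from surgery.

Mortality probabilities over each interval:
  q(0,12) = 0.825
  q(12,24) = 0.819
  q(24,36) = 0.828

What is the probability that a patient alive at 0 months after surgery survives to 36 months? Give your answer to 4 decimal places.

P(survive 0→36) = (1 − 0.825) × (1 − 0.819) × (1 − 0.828).
= 0.175 × 0.181 × 0.172 = 0.005448.

0.0054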